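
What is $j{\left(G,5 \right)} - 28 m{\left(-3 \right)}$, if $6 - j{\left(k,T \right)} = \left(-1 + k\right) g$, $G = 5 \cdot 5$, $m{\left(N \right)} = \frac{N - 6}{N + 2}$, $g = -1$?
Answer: $-222$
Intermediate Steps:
$m{\left(N \right)} = \frac{-6 + N}{2 + N}$
$G = 25$
$j{\left(k,T \right)} = 5 + k$ ($j{\left(k,T \right)} = 6 - \left(-1 + k\right) \left(-1\right) = 6 - \left(1 - k\right) = 6 + \left(-1 + k\right) = 5 + k$)
$j{\left(G,5 \right)} - 28 m{\left(-3 \right)} = \left(5 + 25\right) - 28 \frac{-6 - 3}{2 - 3} = 30 - 28 \frac{1}{-1} \left(-9\right) = 30 - 28 \left(\left(-1\right) \left(-9\right)\right) = 30 - 252 = -222$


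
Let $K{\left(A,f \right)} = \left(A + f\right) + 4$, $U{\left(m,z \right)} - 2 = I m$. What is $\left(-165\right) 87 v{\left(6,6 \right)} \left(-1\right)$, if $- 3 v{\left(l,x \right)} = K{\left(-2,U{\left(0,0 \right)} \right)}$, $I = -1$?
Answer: $-19140$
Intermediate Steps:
$U{\left(m,z \right)} = 2 - m$
$K{\left(A,f \right)} = 4 + A + f$
$v{\left(l,x \right)} = - \frac{4}{3}$ ($v{\left(l,x \right)} = - \frac{4 - 2 + \left(2 - 0\right)}{3} = - \frac{4 - 2 + \left(2 + 0\right)}{3} = - \frac{4 - 2 + 2}{3} = \left(- \frac{1}{3}\right) 4 = - \frac{4}{3}$)
$\left(-165\right) 87 v{\left(6,6 \right)} \left(-1\right) = \left(-165\right) 87 \left(\left(- \frac{4}{3}\right) \left(-1\right)\right) = \left(-14355\right) \frac{4}{3} = -19140$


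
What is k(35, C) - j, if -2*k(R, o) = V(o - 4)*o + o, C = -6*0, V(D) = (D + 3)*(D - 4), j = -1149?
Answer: 1149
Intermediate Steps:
V(D) = (-4 + D)*(3 + D) (V(D) = (3 + D)*(-4 + D) = (-4 + D)*(3 + D))
C = 0
k(R, o) = -o/2 - o*(-8 + (-4 + o)² - o)/2 (k(R, o) = -((-12 + (o - 4)² - (o - 4))*o + o)/2 = -((-12 + (-4 + o)² - (-4 + o))*o + o)/2 = -((-12 + (-4 + o)² + (4 - o))*o + o)/2 = -((-8 + (-4 + o)² - o)*o + o)/2 = -(o*(-8 + (-4 + o)² - o) + o)/2 = -(o + o*(-8 + (-4 + o)² - o))/2 = -o/2 - o*(-8 + (-4 + o)² - o)/2)
k(35, C) - j = (½)*0*(7 + 0 - (-4 + 0)²) - 1*(-1149) = (½)*0*(7 + 0 - 1*(-4)²) + 1149 = (½)*0*(7 + 0 - 1*16) + 1149 = (½)*0*(7 + 0 - 16) + 1149 = (½)*0*(-9) + 1149 = 0 + 1149 = 1149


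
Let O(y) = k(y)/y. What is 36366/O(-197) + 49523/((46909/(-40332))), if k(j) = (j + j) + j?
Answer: -1428730738/46909 ≈ -30458.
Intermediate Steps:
k(j) = 3*j (k(j) = 2*j + j = 3*j)
O(y) = 3 (O(y) = (3*y)/y = 3)
36366/O(-197) + 49523/((46909/(-40332))) = 36366/3 + 49523/((46909/(-40332))) = 36366*(⅓) + 49523/((46909*(-1/40332))) = 12122 + 49523/(-46909/40332) = 12122 + 49523*(-40332/46909) = 12122 - 1997361636/46909 = -1428730738/46909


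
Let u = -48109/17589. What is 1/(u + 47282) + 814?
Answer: 676918338635/831594989 ≈ 814.00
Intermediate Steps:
u = -48109/17589 (u = -48109*1/17589 = -48109/17589 ≈ -2.7352)
1/(u + 47282) + 814 = 1/(-48109/17589 + 47282) + 814 = 1/(831594989/17589) + 814 = 17589/831594989 + 814 = 676918338635/831594989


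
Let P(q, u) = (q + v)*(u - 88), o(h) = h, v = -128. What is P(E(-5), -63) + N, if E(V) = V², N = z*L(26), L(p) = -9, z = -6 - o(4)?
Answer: 15643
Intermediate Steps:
z = -10 (z = -6 - 1*4 = -6 - 4 = -10)
N = 90 (N = -10*(-9) = 90)
P(q, u) = (-128 + q)*(-88 + u) (P(q, u) = (q - 128)*(u - 88) = (-128 + q)*(-88 + u))
P(E(-5), -63) + N = (11264 - 128*(-63) - 88*(-5)² + (-5)²*(-63)) + 90 = (11264 + 8064 - 88*25 + 25*(-63)) + 90 = (11264 + 8064 - 2200 - 1575) + 90 = 15553 + 90 = 15643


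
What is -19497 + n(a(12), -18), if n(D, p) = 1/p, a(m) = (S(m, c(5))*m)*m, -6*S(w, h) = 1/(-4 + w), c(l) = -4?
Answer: -350947/18 ≈ -19497.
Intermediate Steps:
S(w, h) = -1/(6*(-4 + w))
a(m) = -m²/(-24 + 6*m) (a(m) = ((-1/(-24 + 6*m))*m)*m = (-m/(-24 + 6*m))*m = -m²/(-24 + 6*m))
-19497 + n(a(12), -18) = -19497 + 1/(-18) = -19497 - 1/18 = -350947/18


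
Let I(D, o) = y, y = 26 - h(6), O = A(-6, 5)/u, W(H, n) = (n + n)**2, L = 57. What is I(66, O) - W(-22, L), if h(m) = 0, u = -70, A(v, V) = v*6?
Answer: -12970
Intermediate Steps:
A(v, V) = 6*v
W(H, n) = 4*n**2 (W(H, n) = (2*n)**2 = 4*n**2)
O = 18/35 (O = (6*(-6))/(-70) = -36*(-1/70) = 18/35 ≈ 0.51429)
y = 26 (y = 26 - 1*0 = 26 + 0 = 26)
I(D, o) = 26
I(66, O) - W(-22, L) = 26 - 4*57**2 = 26 - 4*3249 = 26 - 1*12996 = 26 - 12996 = -12970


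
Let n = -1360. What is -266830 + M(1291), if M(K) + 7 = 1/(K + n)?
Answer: -18411754/69 ≈ -2.6684e+5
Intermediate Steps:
M(K) = -7 + 1/(-1360 + K) (M(K) = -7 + 1/(K - 1360) = -7 + 1/(-1360 + K))
-266830 + M(1291) = -266830 + (9521 - 7*1291)/(-1360 + 1291) = -266830 + (9521 - 9037)/(-69) = -266830 - 1/69*484 = -266830 - 484/69 = -18411754/69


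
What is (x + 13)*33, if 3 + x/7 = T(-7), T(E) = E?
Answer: -1881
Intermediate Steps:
x = -70 (x = -21 + 7*(-7) = -21 - 49 = -70)
(x + 13)*33 = (-70 + 13)*33 = -57*33 = -1881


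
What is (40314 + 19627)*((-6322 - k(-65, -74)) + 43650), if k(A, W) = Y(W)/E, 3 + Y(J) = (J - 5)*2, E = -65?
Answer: 145426396619/65 ≈ 2.2373e+9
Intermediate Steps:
Y(J) = -13 + 2*J (Y(J) = -3 + (J - 5)*2 = -3 + (-5 + J)*2 = -3 + (-10 + 2*J) = -13 + 2*J)
k(A, W) = ⅕ - 2*W/65 (k(A, W) = (-13 + 2*W)/(-65) = (-13 + 2*W)*(-1/65) = ⅕ - 2*W/65)
(40314 + 19627)*((-6322 - k(-65, -74)) + 43650) = (40314 + 19627)*((-6322 - (⅕ - 2/65*(-74))) + 43650) = 59941*((-6322 - (⅕ + 148/65)) + 43650) = 59941*((-6322 - 1*161/65) + 43650) = 59941*((-6322 - 161/65) + 43650) = 59941*(-411091/65 + 43650) = 59941*(2426159/65) = 145426396619/65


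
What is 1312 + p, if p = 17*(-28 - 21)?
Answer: 479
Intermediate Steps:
p = -833 (p = 17*(-49) = -833)
1312 + p = 1312 - 833 = 479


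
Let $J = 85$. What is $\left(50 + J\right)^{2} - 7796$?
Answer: $10429$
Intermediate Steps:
$\left(50 + J\right)^{2} - 7796 = \left(50 + 85\right)^{2} - 7796 = 135^{2} - 7796 = 18225 - 7796 = 10429$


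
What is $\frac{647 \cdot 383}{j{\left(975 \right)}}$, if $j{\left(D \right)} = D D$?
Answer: $\frac{247801}{950625} \approx 0.26067$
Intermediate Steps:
$j{\left(D \right)} = D^{2}$
$\frac{647 \cdot 383}{j{\left(975 \right)}} = \frac{647 \cdot 383}{975^{2}} = \frac{247801}{950625}$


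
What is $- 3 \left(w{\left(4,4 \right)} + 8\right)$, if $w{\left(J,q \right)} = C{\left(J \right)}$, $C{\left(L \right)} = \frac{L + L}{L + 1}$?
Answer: $- \frac{144}{5} \approx -28.8$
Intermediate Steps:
$C{\left(L \right)} = \frac{2 L}{1 + L}$
$w{\left(J,q \right)} = \frac{2 J}{1 + J}$
$- 3 \left(w{\left(4,4 \right)} + 8\right) = - 3 \left(2 \cdot 4 \frac{1}{1 + 4} + 8\right) = - 3 \left(2 \cdot 4 \cdot \frac{1}{5} + 8\right) = - 3 \left(\frac{8}{5} + 8\right) = \left(-3\right) \frac{48}{5} = - \frac{144}{5}$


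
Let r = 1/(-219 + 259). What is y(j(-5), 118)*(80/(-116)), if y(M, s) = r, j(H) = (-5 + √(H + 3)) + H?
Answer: -1/58 ≈ -0.017241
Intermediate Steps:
j(H) = -5 + H + √(3 + H) (j(H) = (-5 + √(3 + H)) + H = -5 + H + √(3 + H))
r = 1/40 ≈ 0.025000
y(M, s) = 1/40
y(j(-5), 118)*(80/(-116)) = (80/(-116))/40 = (80*(-1/116))/40 = (1/40)*(-20/29) = -1/58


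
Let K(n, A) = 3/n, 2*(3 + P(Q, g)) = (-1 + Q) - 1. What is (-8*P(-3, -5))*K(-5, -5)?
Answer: -132/5 ≈ -26.400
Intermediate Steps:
P(Q, g) = -4 + Q/2 (P(Q, g) = -3 + ((-1 + Q) - 1)/2 = -3 + (-2 + Q)/2 = -3 + (-1 + Q/2) = -4 + Q/2)
(-8*P(-3, -5))*K(-5, -5) = (-8*(-4 + (½)*(-3)))*(3/(-5)) = (-8*(-4 - 3/2))*(3*(-⅕)) = -8*(-11/2)*(-⅗) = 44*(-⅗) = -132/5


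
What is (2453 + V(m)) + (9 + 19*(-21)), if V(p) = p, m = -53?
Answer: 2010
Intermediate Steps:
(2453 + V(m)) + (9 + 19*(-21)) = (2453 - 53) + (9 + 19*(-21)) = 2400 + (9 - 399) = 2400 - 390 = 2010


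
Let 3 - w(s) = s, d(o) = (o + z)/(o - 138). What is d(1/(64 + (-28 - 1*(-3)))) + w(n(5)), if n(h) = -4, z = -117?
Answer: 42229/5381 ≈ 7.8478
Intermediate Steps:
d(o) = (-117 + o)/(-138 + o) (d(o) = (o - 117)/(o - 138) = (-117 + o)/(-138 + o))
w(s) = 3 - s
d(1/(64 + (-28 - 1*(-3)))) + w(n(5)) = (-117 + 1/(64 + (-28 - 1*(-3))))/(-138 + 1/(64 + (-28 - 1*(-3)))) + (3 - 1*(-4)) = (-117 + 1/(64 + (-28 + 3)))/(-138 + 1/(64 + (-28 + 3))) + (3 + 4) = (-117 + 1/(64 - 25))/(-138 + 1/(64 - 25)) + 7 = (-117 + 1/39)/(-138 + 1/39) + 7 = -4562/39/(-5381/39) + 7 = -39/5381*(-4562/39) + 7 = 4562/5381 + 7 = 42229/5381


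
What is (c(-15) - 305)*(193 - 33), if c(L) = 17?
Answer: -46080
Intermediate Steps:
(c(-15) - 305)*(193 - 33) = (17 - 305)*(193 - 33) = -288*160 = -46080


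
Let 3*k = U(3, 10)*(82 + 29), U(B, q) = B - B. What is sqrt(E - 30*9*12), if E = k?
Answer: 18*I*sqrt(10) ≈ 56.921*I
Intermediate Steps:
U(B, q) = 0
k = 0 (k = (0*(82 + 29))/3 = (0*111)/3 = (1/3)*0 = 0)
E = 0
sqrt(E - 30*9*12) = sqrt(0 - 30*9*12) = sqrt(0 - 270*12) = sqrt(0 - 3240) = sqrt(-3240) = 18*I*sqrt(10)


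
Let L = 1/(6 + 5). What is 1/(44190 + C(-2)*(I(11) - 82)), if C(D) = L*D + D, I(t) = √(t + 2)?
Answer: 894773/39700100646 + 22*√13/19850050323 ≈ 2.2542e-5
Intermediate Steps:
I(t) = √(2 + t)
L = 1/11 ≈ 0.090909
C(D) = 12*D/11 (C(D) = D/11 + D = 12*D/11)
1/(44190 + C(-2)*(I(11) - 82)) = 1/(44190 + ((12/11)*(-2))*(√(2 + 11) - 82)) = 1/(44190 - 24*(√13 - 82)/11) = 1/(44190 - 24*(-82 + √13)/11) = 1/(44190 + (1968/11 - 24*√13/11)) = 1/(488058/11 - 24*√13/11)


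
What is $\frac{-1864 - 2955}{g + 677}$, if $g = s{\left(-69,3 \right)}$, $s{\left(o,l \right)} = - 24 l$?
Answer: $- \frac{4819}{605} \approx -7.9653$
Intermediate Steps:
$g = -72$ ($g = \left(-24\right) 3 = -72$)
$\frac{-1864 - 2955}{g + 677} = \frac{-1864 - 2955}{-72 + 677} = - \frac{4819}{605}$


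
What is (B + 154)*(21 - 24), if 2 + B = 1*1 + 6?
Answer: -477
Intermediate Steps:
B = 5 (B = -2 + (1*1 + 6) = -2 + (1 + 6) = -2 + 7 = 5)
(B + 154)*(21 - 24) = (5 + 154)*(21 - 24) = 159*(-3) = -477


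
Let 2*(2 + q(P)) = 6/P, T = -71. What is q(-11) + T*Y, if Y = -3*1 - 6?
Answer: 7004/11 ≈ 636.73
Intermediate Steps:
Y = -9 (Y = -3 - 6 = -9)
q(P) = -2 + 3/P (q(P) = -2 + (6/P)/2 = -2 + 3/P)
q(-11) + T*Y = (-2 + 3/(-11)) - 71*(-9) = (-2 + 3*(-1/11)) + 639 = (-2 - 3/11) + 639 = -25/11 + 639 = 7004/11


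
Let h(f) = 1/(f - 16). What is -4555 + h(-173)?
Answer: -860896/189 ≈ -4555.0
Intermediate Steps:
h(f) = 1/(-16 + f)
-4555 + h(-173) = -4555 + 1/(-16 - 173) = -4555 + 1/(-189) = -4555 - 1/189 = -860896/189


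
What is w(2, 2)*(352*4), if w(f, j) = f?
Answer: 2816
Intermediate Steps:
w(2, 2)*(352*4) = 2*(352*4) = 2*1408 = 2816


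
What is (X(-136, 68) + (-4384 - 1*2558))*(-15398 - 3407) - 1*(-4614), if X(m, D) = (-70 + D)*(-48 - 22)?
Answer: 127916224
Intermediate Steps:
X(m, D) = 4900 - 70*D (X(m, D) = (-70 + D)*(-70) = 4900 - 70*D)
(X(-136, 68) + (-4384 - 1*2558))*(-15398 - 3407) - 1*(-4614) = ((4900 - 70*68) + (-4384 - 1*2558))*(-15398 - 3407) - 1*(-4614) = ((4900 - 4760) + (-4384 - 2558))*(-18805) + 4614 = (140 - 6942)*(-18805) + 4614 = -6802*(-18805) + 4614 = 127911610 + 4614 = 127916224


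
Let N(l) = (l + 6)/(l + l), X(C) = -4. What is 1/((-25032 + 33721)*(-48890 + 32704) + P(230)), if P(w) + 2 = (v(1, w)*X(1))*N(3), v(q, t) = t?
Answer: -1/140641536 ≈ -7.1103e-9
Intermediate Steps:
N(l) = (6 + l)/(2*l) (N(l) = (6 + l)/((2*l)) = (6 + l)*(1/(2*l)) = (6 + l)/(2*l))
P(w) = -2 - 6*w (P(w) = -2 + (w*(-4))*((½)*(6 + 3)/3) = -2 + (-4*w)*((½)*(⅓)*9) = -2 - 4*w*(3/2) = -2 - 6*w)
1/((-25032 + 33721)*(-48890 + 32704) + P(230)) = 1/((-25032 + 33721)*(-48890 + 32704) + (-2 - 6*230)) = 1/(8689*(-16186) + (-2 - 1380)) = 1/(-140640154 - 1382) = 1/(-140641536) = -1/140641536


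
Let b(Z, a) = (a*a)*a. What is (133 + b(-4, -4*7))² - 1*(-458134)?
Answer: 476526895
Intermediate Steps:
b(Z, a) = a³ (b(Z, a) = a²*a = a³)
(133 + b(-4, -4*7))² - 1*(-458134) = (133 + (-4*7)³)² - 1*(-458134) = (133 + (-28)³)² + 458134 = (133 - 21952)² + 458134 = (-21819)² + 458134 = 476068761 + 458134 = 476526895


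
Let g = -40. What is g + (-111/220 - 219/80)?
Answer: -38053/880 ≈ -43.242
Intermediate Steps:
g + (-111/220 - 219/80) = -40 + (-111/220 - 219/80) = -40 - 2853/880 = -38053/880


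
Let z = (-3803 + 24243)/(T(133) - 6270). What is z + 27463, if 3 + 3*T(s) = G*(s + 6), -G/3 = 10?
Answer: 210373603/7661 ≈ 27460.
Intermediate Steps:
G = -30 (G = -3*10 = -30)
T(s) = -61 - 10*s (T(s) = -1 + (-30*(s + 6))/3 = -1 + (-30*(6 + s))/3 = -1 + (-180 - 30*s)/3 = -1 + (-60 - 10*s) = -61 - 10*s)
z = -20440/7661 (z = (-3803 + 24243)/((-61 - 10*133) - 6270) = 20440/((-61 - 1330) - 6270) = 20440/(-1391 - 6270) = 20440/(-7661) = 20440*(-1/7661) = -20440/7661 ≈ -2.6681)
z + 27463 = -20440/7661 + 27463 = 210373603/7661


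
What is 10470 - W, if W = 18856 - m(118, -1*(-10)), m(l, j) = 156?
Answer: -8230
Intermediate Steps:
W = 18700 (W = 18856 - 1*156 = 18856 - 156 = 18700)
10470 - W = 10470 - 1*18700 = 10470 - 18700 = -8230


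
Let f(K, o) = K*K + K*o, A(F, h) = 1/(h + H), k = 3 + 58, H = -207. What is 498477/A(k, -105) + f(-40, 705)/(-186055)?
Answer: -5787234220544/37211 ≈ -1.5552e+8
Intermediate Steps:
k = 61
A(F, h) = 1/(-207 + h) (A(F, h) = 1/(h - 207) = 1/(-207 + h))
f(K, o) = K² + K*o
498477/A(k, -105) + f(-40, 705)/(-186055) = 498477/(1/(-207 - 105)) - 40*(-40 + 705)/(-186055) = 498477/(1/(-312)) - 40*665*(-1/186055) = 498477/(-1/312) - 26600*(-1/186055) = 498477*(-312) + 5320/37211 = -155524824 + 5320/37211 = -5787234220544/37211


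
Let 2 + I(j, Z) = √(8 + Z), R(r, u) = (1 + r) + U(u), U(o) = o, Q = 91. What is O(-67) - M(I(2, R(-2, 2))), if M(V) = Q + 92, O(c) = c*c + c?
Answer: 4239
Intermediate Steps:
R(r, u) = 1 + r + u (R(r, u) = (1 + r) + u = 1 + r + u)
I(j, Z) = -2 + √(8 + Z)
O(c) = c + c² (O(c) = c² + c = c + c²)
M(V) = 183 (M(V) = 91 + 92 = 183)
O(-67) - M(I(2, R(-2, 2))) = -67*(1 - 67) - 1*183 = -67*(-66) - 183 = 4422 - 183 = 4239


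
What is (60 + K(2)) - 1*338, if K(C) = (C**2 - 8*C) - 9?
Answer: -299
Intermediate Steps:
K(C) = -9 + C**2 - 8*C
(60 + K(2)) - 1*338 = (60 + (-9 + 2**2 - 8*2)) - 1*338 = (60 + (-9 + 4 - 16)) - 338 = (60 - 21) - 338 = 39 - 338 = -299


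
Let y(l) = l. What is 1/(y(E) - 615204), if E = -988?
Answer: -1/616192 ≈ -1.6229e-6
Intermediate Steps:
1/(y(E) - 615204) = 1/(-988 - 615204) = 1/(-616192) = -1/616192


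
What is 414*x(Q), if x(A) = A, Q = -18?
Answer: -7452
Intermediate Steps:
414*x(Q) = 414*(-18) = -7452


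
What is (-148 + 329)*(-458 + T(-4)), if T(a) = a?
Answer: -83622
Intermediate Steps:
(-148 + 329)*(-458 + T(-4)) = (-148 + 329)*(-458 - 4) = 181*(-462) = -83622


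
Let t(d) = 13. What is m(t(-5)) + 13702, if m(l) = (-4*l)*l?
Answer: 13026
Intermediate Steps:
m(l) = -4*l²
m(t(-5)) + 13702 = -4*13² + 13702 = -4*169 + 13702 = -676 + 13702 = 13026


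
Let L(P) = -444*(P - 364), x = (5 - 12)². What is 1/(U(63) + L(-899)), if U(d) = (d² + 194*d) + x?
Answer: 1/577012 ≈ 1.7331e-6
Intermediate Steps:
x = 49 (x = (-7)² = 49)
L(P) = 161616 - 444*P (L(P) = -444*(-364 + P) = 161616 - 444*P)
U(d) = 49 + d² + 194*d (U(d) = (d² + 194*d) + 49 = 49 + d² + 194*d)
1/(U(63) + L(-899)) = 1/((49 + 63² + 194*63) + (161616 - 444*(-899))) = 1/((49 + 3969 + 12222) + (161616 + 399156)) = 1/(16240 + 560772) = 1/577012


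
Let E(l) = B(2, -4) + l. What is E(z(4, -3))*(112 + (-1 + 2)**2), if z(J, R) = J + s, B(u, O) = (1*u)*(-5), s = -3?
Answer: -1017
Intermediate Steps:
B(u, O) = -5*u (B(u, O) = u*(-5) = -5*u)
z(J, R) = -3 + J (z(J, R) = J - 3 = -3 + J)
E(l) = -10 + l (E(l) = -5*2 + l = -10 + l)
E(z(4, -3))*(112 + (-1 + 2)**2) = (-10 + (-3 + 4))*(112 + (-1 + 2)**2) = (-10 + 1)*(112 + 1**2) = -9*(112 + 1) = -9*113 = -1017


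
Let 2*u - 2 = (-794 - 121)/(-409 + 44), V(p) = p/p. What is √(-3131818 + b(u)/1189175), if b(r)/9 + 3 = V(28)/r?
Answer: I*√19175197423149032828017/78247715 ≈ 1769.7*I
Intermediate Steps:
V(p) = 1
u = 329/146 (u = 1 + ((-794 - 121)/(-409 + 44))/2 = 1 + (-915/(-365))/2 = 1 + (-915*(-1/365))/2 = 1 + (½)*(183/73) = 1 + 183/146 = 329/146 ≈ 2.2534)
b(r) = -27 + 9/r (b(r) = -27 + 9*(1/r) = -27 + 9/r)
√(-3131818 + b(u)/1189175) = √(-3131818 + (-27 + 9/(329/146))/1189175) = √(-3131818 + (-27 + 9*(146/329))*(1/1189175)) = √(-3131818 + (-27 + 1314/329)*(1/1189175)) = √(-3131818 - 7569/329*1/1189175) = √(-3131818 - 7569/391238575) = √(-1225288011486919/391238575) = I*√19175197423149032828017/78247715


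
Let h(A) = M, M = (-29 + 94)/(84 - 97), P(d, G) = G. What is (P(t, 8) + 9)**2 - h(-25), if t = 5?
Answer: 294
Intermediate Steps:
M = -5 (M = 65/(-13) = 65*(-1/13) = -5)
h(A) = -5
(P(t, 8) + 9)**2 - h(-25) = (8 + 9)**2 - 1*(-5) = 17**2 + 5 = 289 + 5 = 294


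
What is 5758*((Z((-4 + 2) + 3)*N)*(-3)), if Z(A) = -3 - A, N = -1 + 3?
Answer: 138192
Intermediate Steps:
N = 2
5758*((Z((-4 + 2) + 3)*N)*(-3)) = 5758*(((-3 - ((-4 + 2) + 3))*2)*(-3)) = 5758*(((-3 - (-2 + 3))*2)*(-3)) = 5758*(((-3 - 1*1)*2)*(-3)) = 5758*(((-3 - 1)*2)*(-3)) = 5758*(-4*2*(-3)) = 5758*(-8*(-3)) = 5758*24 = 138192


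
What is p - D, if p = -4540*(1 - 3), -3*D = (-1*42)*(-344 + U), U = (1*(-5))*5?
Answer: 14246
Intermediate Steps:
U = -25 (U = -5*5 = -25)
D = -5166 (D = -(-1*42)*(-344 - 25)/3 = -(-14)*(-369) = -⅓*15498 = -5166)
p = 9080 (p = -4540*(-2) = -2270*(-4) = 9080)
p - D = 9080 - 1*(-5166) = 9080 + 5166 = 14246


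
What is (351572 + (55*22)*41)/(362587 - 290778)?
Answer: 401182/71809 ≈ 5.5868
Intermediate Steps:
(351572 + (55*22)*41)/(362587 - 290778) = (351572 + 1210*41)/71809 = (351572 + 49610)*(1/71809) = 401182*(1/71809) = 401182/71809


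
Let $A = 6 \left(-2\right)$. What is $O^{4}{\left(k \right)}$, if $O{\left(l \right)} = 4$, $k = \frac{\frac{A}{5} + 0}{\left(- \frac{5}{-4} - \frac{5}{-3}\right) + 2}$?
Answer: $256$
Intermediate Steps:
$A = -12$
$k = - \frac{144}{295}$ ($k = \frac{- \frac{12}{5} + 0}{\left(- \frac{5}{-4} - \frac{5}{-3}\right) + 2} = \frac{\left(-12\right) \frac{1}{5} + 0}{\left(\left(-5\right) \left(- \frac{1}{4}\right) - - \frac{5}{3}\right) + 2} = \frac{- \frac{12}{5} + 0}{\left(\frac{5}{4} + \frac{5}{3}\right) + 2} = - \frac{12}{5 \left(\frac{35}{12} + 2\right)} = - \frac{12}{5 \cdot \frac{59}{12}} = \left(- \frac{12}{5}\right) \frac{12}{59} = - \frac{144}{295} \approx -0.48814$)
$O^{4}{\left(k \right)} = 4^{4} = 256$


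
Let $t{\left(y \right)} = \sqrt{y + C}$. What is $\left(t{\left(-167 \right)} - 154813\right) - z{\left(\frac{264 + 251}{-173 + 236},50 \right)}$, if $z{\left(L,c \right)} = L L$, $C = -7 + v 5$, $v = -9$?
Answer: $- \frac{614718022}{3969} + i \sqrt{219} \approx -1.5488 \cdot 10^{5} + 14.799 i$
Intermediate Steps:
$C = -52$ ($C = -7 - 45 = -52$)
$z{\left(L,c \right)} = L^{2}$
$t{\left(y \right)} = \sqrt{-52 + y}$ ($t{\left(y \right)} = \sqrt{y - 52} = \sqrt{-52 + y}$)
$\left(t{\left(-167 \right)} - 154813\right) - z{\left(\frac{264 + 251}{-173 + 236},50 \right)} = \left(\sqrt{-52 - 167} - 154813\right) - \left(\frac{264 + 251}{-173 + 236}\right)^{2} = \left(\sqrt{-219} - 154813\right) - \left(\frac{515}{63}\right)^{2} = \left(i \sqrt{219} - 154813\right) - \left(515 \cdot \frac{1}{63}\right)^{2} = \left(-154813 + i \sqrt{219}\right) - \left(\frac{515}{63}\right)^{2} = \left(-154813 + i \sqrt{219}\right) - \frac{265225}{3969} = - \frac{614718022}{3969} + i \sqrt{219}$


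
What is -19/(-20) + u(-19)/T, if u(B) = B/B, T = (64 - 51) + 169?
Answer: 1739/1820 ≈ 0.95549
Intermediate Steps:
T = 182 (T = 13 + 169 = 182)
u(B) = 1
-19/(-20) + u(-19)/T = -19/(-20) + 1/182 = -19*(-1/20) + 1*(1/182) = 19/20 + 1/182 = 1739/1820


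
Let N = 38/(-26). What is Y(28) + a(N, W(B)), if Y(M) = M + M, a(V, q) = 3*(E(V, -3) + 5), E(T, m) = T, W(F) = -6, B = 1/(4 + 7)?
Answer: 866/13 ≈ 66.615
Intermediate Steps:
B = 1/11 ≈ 0.090909
N = -19/13 (N = 38*(-1/26) = -19/13 ≈ -1.4615)
a(V, q) = 15 + 3*V (a(V, q) = 3*(V + 5) = 3*(5 + V) = 15 + 3*V)
Y(M) = 2*M
Y(28) + a(N, W(B)) = 2*28 + (15 + 3*(-19/13)) = 56 + (15 - 57/13) = 56 + 138/13 = 866/13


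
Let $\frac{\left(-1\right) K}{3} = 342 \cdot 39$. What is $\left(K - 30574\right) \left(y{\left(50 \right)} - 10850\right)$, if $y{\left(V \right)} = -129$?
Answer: $774985652$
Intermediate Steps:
$K = -40014$ ($K = - 3 \cdot 342 \cdot 39 = \left(-3\right) 13338 = -40014$)
$\left(K - 30574\right) \left(y{\left(50 \right)} - 10850\right) = \left(-40014 - 30574\right) \left(-129 - 10850\right) = \left(-70588\right) \left(-10979\right) = 774985652$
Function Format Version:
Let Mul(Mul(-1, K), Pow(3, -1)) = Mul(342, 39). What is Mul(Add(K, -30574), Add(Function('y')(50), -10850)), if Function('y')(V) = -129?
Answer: 774985652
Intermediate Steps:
K = -40014 (K = Mul(-3, Mul(342, 39)) = Mul(-3, 13338) = -40014)
Mul(Add(K, -30574), Add(Function('y')(50), -10850)) = Mul(Add(-40014, -30574), Add(-129, -10850)) = Mul(-70588, -10979) = 774985652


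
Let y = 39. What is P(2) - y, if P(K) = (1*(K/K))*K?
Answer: -37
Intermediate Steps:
P(K) = K (P(K) = (1*1)*K = 1*K = K)
P(2) - y = 2 - 1*39 = 2 - 39 = -37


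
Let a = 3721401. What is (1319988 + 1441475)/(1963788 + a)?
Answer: 2761463/5685189 ≈ 0.48573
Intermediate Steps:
(1319988 + 1441475)/(1963788 + a) = (1319988 + 1441475)/(1963788 + 3721401) = 2761463/5685189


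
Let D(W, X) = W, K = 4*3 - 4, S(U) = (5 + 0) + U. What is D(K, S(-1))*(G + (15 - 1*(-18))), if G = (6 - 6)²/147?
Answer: 264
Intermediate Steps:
S(U) = 5 + U
G = 0 (G = 0²*(1/147) = 0*(1/147) = 0)
K = 8 (K = 12 - 4 = 8)
D(K, S(-1))*(G + (15 - 1*(-18))) = 8*(0 + (15 - 1*(-18))) = 8*(0 + (15 + 18)) = 8*(0 + 33) = 8*33 = 264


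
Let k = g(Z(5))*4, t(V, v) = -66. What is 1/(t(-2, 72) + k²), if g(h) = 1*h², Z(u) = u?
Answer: 1/9934 ≈ 0.00010066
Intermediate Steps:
g(h) = h²
k = 100 (k = 5²*4 = 25*4 = 100)
1/(t(-2, 72) + k²) = 1/(-66 + 100²) = 1/(-66 + 10000) = 1/9934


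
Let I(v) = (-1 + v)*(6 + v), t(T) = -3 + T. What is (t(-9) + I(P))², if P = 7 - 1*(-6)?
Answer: 46656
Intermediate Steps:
P = 13 (P = 7 + 6 = 13)
(t(-9) + I(P))² = ((-3 - 9) + (-6 + 13² + 5*13))² = (-12 + (-6 + 169 + 65))² = (-12 + 228)² = 216² = 46656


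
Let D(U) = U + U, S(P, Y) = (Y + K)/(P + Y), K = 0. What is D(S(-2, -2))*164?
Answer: 164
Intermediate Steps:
S(P, Y) = Y/(P + Y) (S(P, Y) = (Y + 0)/(P + Y) = Y/(P + Y))
D(U) = 2*U
D(S(-2, -2))*164 = (2*(-2/(-2 - 2)))*164 = (2*(-2/(-4)))*164 = (2*(-2*(-¼)))*164 = (2*(½))*164 = 1*164 = 164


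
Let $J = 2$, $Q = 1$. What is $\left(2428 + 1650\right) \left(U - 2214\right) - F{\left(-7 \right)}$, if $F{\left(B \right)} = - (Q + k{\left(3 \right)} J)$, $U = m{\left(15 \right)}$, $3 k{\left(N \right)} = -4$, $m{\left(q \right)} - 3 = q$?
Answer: $- \frac{26865869}{3} \approx -8.9553 \cdot 10^{6}$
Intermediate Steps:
$m{\left(q \right)} = 3 + q$
$k{\left(N \right)} = - \frac{4}{3}$ ($k{\left(N \right)} = \frac{1}{3} \left(-4\right) = - \frac{4}{3}$)
$U = 18$ ($U = 3 + 15 = 18$)
$F{\left(B \right)} = \frac{5}{3}$ ($F{\left(B \right)} = - (1 - \frac{8}{3}) = \left(-1\right) \left(- \frac{5}{3}\right) = \frac{5}{3}$)
$\left(2428 + 1650\right) \left(U - 2214\right) - F{\left(-7 \right)} = \left(2428 + 1650\right) \left(18 - 2214\right) - \frac{5}{3} = 4078 \left(-2196\right) - \frac{5}{3} = -8955288 - \frac{5}{3} = - \frac{26865869}{3}$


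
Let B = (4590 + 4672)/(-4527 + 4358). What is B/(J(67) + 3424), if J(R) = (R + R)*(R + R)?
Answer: -4631/1806610 ≈ -0.0025634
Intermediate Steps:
J(R) = 4*R² (J(R) = (2*R)*(2*R) = 4*R²)
B = -9262/169 (B = 9262/(-169) = 9262*(-1/169) = -9262/169 ≈ -54.805)
B/(J(67) + 3424) = -9262/(169*(4*67² + 3424)) = -9262/(169*(4*4489 + 3424)) = -9262/(169*(17956 + 3424)) = -9262/169/21380 = -9262/169*1/21380 = -4631/1806610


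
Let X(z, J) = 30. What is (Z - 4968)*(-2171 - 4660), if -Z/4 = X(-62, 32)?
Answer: 34756128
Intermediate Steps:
Z = -120 (Z = -4*30 = -120)
(Z - 4968)*(-2171 - 4660) = (-120 - 4968)*(-2171 - 4660) = -5088*(-6831) = 34756128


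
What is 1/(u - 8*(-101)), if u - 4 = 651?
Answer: 1/1463 ≈ 0.00068353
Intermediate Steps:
u = 655 (u = 4 + 651 = 655)
1/(u - 8*(-101)) = 1/(655 - 8*(-101)) = 1/(655 + 808) = 1/1463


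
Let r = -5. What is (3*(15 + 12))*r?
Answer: -405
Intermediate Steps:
(3*(15 + 12))*r = (3*(15 + 12))*(-5) = (3*27)*(-5) = 81*(-5) = -405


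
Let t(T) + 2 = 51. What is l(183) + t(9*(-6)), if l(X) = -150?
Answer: -101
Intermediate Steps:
t(T) = 49 (t(T) = -2 + 51 = 49)
l(183) + t(9*(-6)) = -150 + 49 = -101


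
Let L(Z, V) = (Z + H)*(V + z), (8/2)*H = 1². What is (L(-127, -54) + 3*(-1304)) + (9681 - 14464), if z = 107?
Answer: -61651/4 ≈ -15413.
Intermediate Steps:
H = ¼ (H = (¼)*1² = (¼)*1 = ¼ ≈ 0.25000)
L(Z, V) = (107 + V)*(¼ + Z) (L(Z, V) = (Z + ¼)*(V + 107) = (¼ + Z)*(107 + V) = (107 + V)*(¼ + Z))
(L(-127, -54) + 3*(-1304)) + (9681 - 14464) = ((107/4 + 107*(-127) + (¼)*(-54) - 54*(-127)) + 3*(-1304)) + (9681 - 14464) = ((107/4 - 13589 - 27/2 + 6858) - 3912) - 4783 = (-26871/4 - 3912) - 4783 = -42519/4 - 4783 = -61651/4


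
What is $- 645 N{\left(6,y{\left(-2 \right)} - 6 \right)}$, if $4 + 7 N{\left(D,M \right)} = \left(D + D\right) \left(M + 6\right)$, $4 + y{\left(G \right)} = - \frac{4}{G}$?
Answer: $2580$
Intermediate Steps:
$y{\left(G \right)} = -4 - \frac{4}{G}$
$N{\left(D,M \right)} = - \frac{4}{7} + \frac{2 D \left(6 + M\right)}{7}$ ($N{\left(D,M \right)} = - \frac{4}{7} + \frac{\left(D + D\right) \left(M + 6\right)}{7} = - \frac{4}{7} + \frac{2 D \left(6 + M\right)}{7}$)
$- 645 N{\left(6,y{\left(-2 \right)} - 6 \right)} = - 645 \left(- \frac{4}{7} + \frac{12}{7} \cdot 6 + \frac{2}{7} \cdot 6 \left(\left(-4 - \frac{4}{-2}\right) - 6\right)\right) = - 645 \left(- \frac{4}{7} + \frac{72}{7} + \frac{2}{7} \cdot 6 \left(\left(-4 - -2\right) - 6\right)\right) = - 645 \left(- \frac{4}{7} + \frac{72}{7} + \frac{2}{7} \cdot 6 \left(\left(-4 + 2\right) - 6\right)\right) = - 645 \left(- \frac{4}{7} + \frac{72}{7} + \frac{2}{7} \cdot 6 \left(-2 - 6\right)\right) = - 645 \left(- \frac{4}{7} + \frac{72}{7} + \frac{2}{7} \cdot 6 \left(-8\right)\right) = - 645 \left(- \frac{4}{7} + \frac{72}{7} - \frac{96}{7}\right) = \left(-645\right) \left(-4\right) = 2580$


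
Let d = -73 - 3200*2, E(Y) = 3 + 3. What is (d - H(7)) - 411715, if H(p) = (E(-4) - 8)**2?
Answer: -418192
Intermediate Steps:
E(Y) = 6
d = -6473 (d = -73 - 64*100 = -73 - 6400 = -6473)
H(p) = 4 (H(p) = (6 - 8)**2 = (-2)**2 = 4)
(d - H(7)) - 411715 = (-6473 - 1*4) - 411715 = (-6473 - 4) - 411715 = -6477 - 411715 = -418192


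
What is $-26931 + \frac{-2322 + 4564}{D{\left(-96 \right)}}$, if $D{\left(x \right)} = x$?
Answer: $- \frac{1293809}{48} \approx -26954.0$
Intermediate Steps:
$-26931 + \frac{-2322 + 4564}{D{\left(-96 \right)}} = -26931 + \frac{-2322 + 4564}{-96} = -26931 + 2242 \left(- \frac{1}{96}\right) = -26931 - \frac{1121}{48} = - \frac{1293809}{48}$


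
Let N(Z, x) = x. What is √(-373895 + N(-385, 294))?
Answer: I*√373601 ≈ 611.23*I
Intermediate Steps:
√(-373895 + N(-385, 294)) = √(-373895 + 294) = √(-373601) = I*√373601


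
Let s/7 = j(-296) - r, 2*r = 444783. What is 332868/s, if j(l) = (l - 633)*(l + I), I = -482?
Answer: 665736/7005187 ≈ 0.095035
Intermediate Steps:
j(l) = (-633 + l)*(-482 + l) (j(l) = (l - 633)*(l - 482) = (-633 + l)*(-482 + l))
r = 444783/2 (r = (½)*444783 = 444783/2 ≈ 2.2239e+5)
s = 7005187/2 (s = 7*((305106 + (-296)² - 1115*(-296)) - 1*444783/2) = 7*((305106 + 87616 + 330040) - 444783/2) = 7*(722762 - 444783/2) = 7*(1000741/2) = 7005187/2 ≈ 3.5026e+6)
332868/s = 332868/(7005187/2) = 332868*(2/7005187) = 665736/7005187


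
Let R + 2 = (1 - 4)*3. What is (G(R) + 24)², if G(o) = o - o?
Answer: 576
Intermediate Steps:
R = -11 (R = -2 + (1 - 4)*3 = -2 - 3*3 = -2 - 9 = -11)
G(o) = 0
(G(R) + 24)² = (0 + 24)² = 24² = 576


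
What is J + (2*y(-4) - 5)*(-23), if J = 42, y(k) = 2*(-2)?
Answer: 341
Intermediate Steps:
y(k) = -4
J + (2*y(-4) - 5)*(-23) = 42 + (2*(-4) - 5)*(-23) = 42 + (-8 - 5)*(-23) = 42 - 13*(-23) = 42 + 299 = 341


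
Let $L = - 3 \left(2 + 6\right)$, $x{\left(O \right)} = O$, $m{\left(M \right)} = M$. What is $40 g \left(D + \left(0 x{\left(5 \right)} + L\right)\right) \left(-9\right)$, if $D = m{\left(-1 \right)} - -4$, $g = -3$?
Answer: $-22680$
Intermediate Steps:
$L = -24$ ($L = \left(-3\right) 8 = -24$)
$D = 3$ ($D = -1 - -4 = -1 + 4 = 3$)
$40 g \left(D + \left(0 x{\left(5 \right)} + L\right)\right) \left(-9\right) = 40 \left(- 3 \left(3 + \left(0 \cdot 5 - 24\right)\right)\right) \left(-9\right) = 40 \left(- 3 \left(3 + \left(0 - 24\right)\right)\right) \left(-9\right) = 40 \left(- 3 \left(3 - 24\right)\right) \left(-9\right) = 40 \left(\left(-3\right) \left(-21\right)\right) \left(-9\right) = 40 \cdot 63 \left(-9\right) = 2520 \left(-9\right) = -22680$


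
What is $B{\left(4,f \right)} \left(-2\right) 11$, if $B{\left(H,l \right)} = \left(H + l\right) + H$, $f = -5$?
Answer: $-66$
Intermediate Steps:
$B{\left(H,l \right)} = l + 2 H$
$B{\left(4,f \right)} \left(-2\right) 11 = \left(-5 + 2 \cdot 4\right) \left(-2\right) 11 = \left(-5 + 8\right) \left(-2\right) 11 = 3 \left(-2\right) 11 = \left(-6\right) 11 = -66$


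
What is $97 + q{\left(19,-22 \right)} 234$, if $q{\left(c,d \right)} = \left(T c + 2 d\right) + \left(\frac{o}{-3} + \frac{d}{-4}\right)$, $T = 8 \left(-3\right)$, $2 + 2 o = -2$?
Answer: $-115460$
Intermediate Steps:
$o = -2$ ($o = -1 + \frac{1}{2} \left(-2\right) = -1 - 1 = -2$)
$T = -24$
$q{\left(c,d \right)} = \frac{2}{3} - 24 c + \frac{7 d}{4}$ ($q{\left(c,d \right)} = \left(- 24 c + 2 d\right) + \left(- \frac{2}{-3} + \frac{d}{-4}\right) = \left(- 24 c + 2 d\right) + \left(\left(-2\right) \left(- \frac{1}{3}\right) + d \left(- \frac{1}{4}\right)\right) = \left(- 24 c + 2 d\right) - \left(- \frac{2}{3} + \frac{d}{4}\right) = \frac{2}{3} - 24 c + \frac{7 d}{4}$)
$97 + q{\left(19,-22 \right)} 234 = 97 + \left(\frac{2}{3} - 456 + \frac{7}{4} \left(-22\right)\right) 234 = 97 + \left(\frac{2}{3} - 456 - \frac{77}{2}\right) 234 = 97 - 115557 = -115460$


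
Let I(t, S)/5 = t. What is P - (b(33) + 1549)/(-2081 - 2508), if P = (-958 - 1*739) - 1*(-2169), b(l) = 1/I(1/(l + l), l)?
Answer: 10837851/22945 ≈ 472.34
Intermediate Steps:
I(t, S) = 5*t
b(l) = 2*l/5 (b(l) = 1/(5/(l + l)) = 1/(5/((2*l))) = 1/(5*(1/(2*l))) = 1/(5/(2*l)) = 2*l/5)
P = 472 (P = (-958 - 739) + 2169 = -1697 + 2169 = 472)
P - (b(33) + 1549)/(-2081 - 2508) = 472 - ((⅖)*33 + 1549)/(-2081 - 2508) = 472 - (66/5 + 1549)/(-4589) = 472 - 7811*(-1)/(5*4589) = 472 - 1*(-7811/22945) = 472 + 7811/22945 = 10837851/22945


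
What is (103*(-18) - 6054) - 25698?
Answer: -33606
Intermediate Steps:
(103*(-18) - 6054) - 25698 = (-1854 - 6054) - 25698 = -7908 - 25698 = -33606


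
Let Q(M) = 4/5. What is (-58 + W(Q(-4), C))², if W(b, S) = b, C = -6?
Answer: 81796/25 ≈ 3271.8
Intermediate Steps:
Q(M) = ⅘ (Q(M) = 4*(⅕) = ⅘)
(-58 + W(Q(-4), C))² = (-58 + ⅘)² = (-286/5)² = 81796/25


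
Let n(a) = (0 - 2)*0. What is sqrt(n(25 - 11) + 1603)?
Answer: sqrt(1603) ≈ 40.037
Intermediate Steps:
n(a) = 0 (n(a) = -2*0 = 0)
sqrt(n(25 - 11) + 1603) = sqrt(0 + 1603) = sqrt(1603)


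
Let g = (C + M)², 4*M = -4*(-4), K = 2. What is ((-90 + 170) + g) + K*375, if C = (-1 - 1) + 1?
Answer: 839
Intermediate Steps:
M = 4 (M = (-4*(-4))/4 = (¼)*16 = 4)
C = -1 (C = -2 + 1 = -1)
g = 9 (g = (-1 + 4)² = 3² = 9)
((-90 + 170) + g) + K*375 = ((-90 + 170) + 9) + 2*375 = (80 + 9) + 750 = 89 + 750 = 839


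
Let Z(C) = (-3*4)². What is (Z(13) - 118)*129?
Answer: 3354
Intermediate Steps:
Z(C) = 144 (Z(C) = (-12)² = 144)
(Z(13) - 118)*129 = (144 - 118)*129 = 26*129 = 3354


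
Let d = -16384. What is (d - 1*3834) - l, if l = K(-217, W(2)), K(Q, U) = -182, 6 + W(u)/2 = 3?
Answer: -20036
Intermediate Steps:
W(u) = -6 (W(u) = -12 + 2*3 = -12 + 6 = -6)
l = -182
(d - 1*3834) - l = (-16384 - 1*3834) - 1*(-182) = (-16384 - 3834) + 182 = -20218 + 182 = -20036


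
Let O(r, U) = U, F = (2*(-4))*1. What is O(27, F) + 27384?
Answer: 27376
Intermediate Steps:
F = -8 (F = -8*1 = -8)
O(27, F) + 27384 = -8 + 27384 = 27376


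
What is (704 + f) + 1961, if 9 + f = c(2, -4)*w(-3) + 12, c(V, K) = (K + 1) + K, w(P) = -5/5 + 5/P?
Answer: 8060/3 ≈ 2686.7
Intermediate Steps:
w(P) = -1 + 5/P (w(P) = -5*1/5 + 5/P = -1 + 5/P)
c(V, K) = 1 + 2*K (c(V, K) = (1 + K) + K = 1 + 2*K)
f = 65/3 (f = -9 + ((1 + 2*(-4))*((5 - 1*(-3))/(-3)) + 12) = -9 + ((1 - 8)*(-(5 + 3)/3) + 12) = -9 + (-(-7)*8/3 + 12) = -9 + (-7*(-8/3) + 12) = -9 + (56/3 + 12) = -9 + 92/3 = 65/3 ≈ 21.667)
(704 + f) + 1961 = (704 + 65/3) + 1961 = 2177/3 + 1961 = 8060/3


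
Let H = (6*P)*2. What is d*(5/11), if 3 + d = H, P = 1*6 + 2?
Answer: 465/11 ≈ 42.273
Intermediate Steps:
P = 8 (P = 6 + 2 = 8)
H = 96 (H = (6*8)*2 = 48*2 = 96)
d = 93 (d = -3 + 96 = 93)
d*(5/11) = 93*(5/11) = 465/11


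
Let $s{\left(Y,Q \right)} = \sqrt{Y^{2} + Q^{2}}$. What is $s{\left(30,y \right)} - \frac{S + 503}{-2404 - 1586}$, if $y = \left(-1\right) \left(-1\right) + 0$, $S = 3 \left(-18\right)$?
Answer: $\frac{449}{3990} + \sqrt{901} \approx 30.129$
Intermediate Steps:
$S = -54$
$y = 1$ ($y = 1 + 0 = 1$)
$s{\left(Y,Q \right)} = \sqrt{Q^{2} + Y^{2}}$
$s{\left(30,y \right)} - \frac{S + 503}{-2404 - 1586} = \sqrt{1^{2} + 30^{2}} - \frac{-54 + 503}{-2404 - 1586} = \sqrt{1 + 900} - \frac{449}{-3990} = \sqrt{901} - 449 \left(- \frac{1}{3990}\right) = \sqrt{901} - - \frac{449}{3990} = \sqrt{901} + \frac{449}{3990} = \frac{449}{3990} + \sqrt{901}$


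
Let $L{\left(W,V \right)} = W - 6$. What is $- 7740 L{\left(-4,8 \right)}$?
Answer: $77400$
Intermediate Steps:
$L{\left(W,V \right)} = -6 + W$ ($L{\left(W,V \right)} = W - 6 = -6 + W$)
$- 7740 L{\left(-4,8 \right)} = - 7740 \left(-6 - 4\right) = \left(-7740\right) \left(-10\right) = 77400$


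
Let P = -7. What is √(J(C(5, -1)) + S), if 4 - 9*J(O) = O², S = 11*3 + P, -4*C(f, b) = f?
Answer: √3783/12 ≈ 5.1255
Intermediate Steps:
C(f, b) = -f/4
S = 26 (S = 11*3 - 7 = 33 - 7 = 26)
J(O) = 4/9 - O²/9
√(J(C(5, -1)) + S) = √((4/9 - (-¼*5)²/9) + 26) = √((4/9 - (-5/4)²/9) + 26) = √((4/9 - ⅑*25/16) + 26) = √((4/9 - 25/144) + 26) = √(13/48 + 26) = √(1261/48) = √3783/12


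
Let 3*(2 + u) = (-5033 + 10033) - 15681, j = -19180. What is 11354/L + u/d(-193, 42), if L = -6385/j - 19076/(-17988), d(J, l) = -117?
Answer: 69004470886879/8436830103 ≈ 8179.0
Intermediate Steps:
u = -10687/3 (u = -2 + ((-5033 + 10033) - 15681)/3 = -2 + (5000 - 15681)/3 = -2 + (⅓)*(-10681) = -2 - 10681/3 = -10687/3 ≈ -3562.3)
L = 24036553/17250492 (L = -6385/(-19180) - 19076/(-17988) = -6385*(-1/19180) - 19076*(-1/17988) = 1277/3836 + 4769/4497 = 24036553/17250492 ≈ 1.3934)
11354/L + u/d(-193, 42) = 11354/(24036553/17250492) - 10687/3/(-117) = 11354*(17250492/24036553) - 10687/3*(-1/117) = 195862086168/24036553 + 10687/351 = 69004470886879/8436830103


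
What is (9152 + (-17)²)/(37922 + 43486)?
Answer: 3147/27136 ≈ 0.11597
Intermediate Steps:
(9152 + (-17)²)/(37922 + 43486) = (9152 + 289)/81408 = 9441*(1/81408) = 3147/27136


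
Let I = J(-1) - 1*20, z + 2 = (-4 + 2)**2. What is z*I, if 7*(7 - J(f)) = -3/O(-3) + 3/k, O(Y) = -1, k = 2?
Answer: -191/7 ≈ -27.286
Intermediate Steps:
z = 2 (z = -2 + (-4 + 2)**2 = -2 + (-2)**2 = -2 + 4 = 2)
J(f) = 89/14 (J(f) = 7 - (-3/(-1) + 3/2)/7 = 7 - (-3*(-1) + 3*(1/2))/7 = 7 - (3 + 3/2)/7 = 7 - 1/7*9/2 = 7 - 9/14 = 89/14)
I = -191/14 (I = 89/14 - 1*20 = 89/14 - 20 = -191/14 ≈ -13.643)
z*I = 2*(-191/14) = -191/7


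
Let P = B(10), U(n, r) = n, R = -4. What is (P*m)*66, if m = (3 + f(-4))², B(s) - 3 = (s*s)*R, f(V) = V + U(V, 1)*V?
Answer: -5895450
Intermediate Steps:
f(V) = V + V² (f(V) = V + V*V = V + V²)
B(s) = 3 - 4*s² (B(s) = 3 + (s*s)*(-4) = 3 + s²*(-4) = 3 - 4*s²)
P = -397 (P = 3 - 4*10² = 3 - 4*100 = 3 - 400 = -397)
m = 225 (m = (3 - 4*(1 - 4))² = (3 - 4*(-3))² = (3 + 12)² = 15² = 225)
(P*m)*66 = -397*225*66 = -89325*66 = -5895450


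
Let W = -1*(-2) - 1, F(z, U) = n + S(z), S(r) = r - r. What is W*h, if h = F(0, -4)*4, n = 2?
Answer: 8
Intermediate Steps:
S(r) = 0
F(z, U) = 2 (F(z, U) = 2 + 0 = 2)
W = 1 (W = 2 - 1 = 1)
h = 8 (h = 2*4 = 8)
W*h = 1*8 = 8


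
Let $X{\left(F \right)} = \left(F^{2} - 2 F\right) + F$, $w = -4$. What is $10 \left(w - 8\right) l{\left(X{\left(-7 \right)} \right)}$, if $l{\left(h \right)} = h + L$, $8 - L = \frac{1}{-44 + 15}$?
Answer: $- \frac{222840}{29} \approx -7684.1$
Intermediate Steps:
$L = \frac{233}{29}$ ($L = 8 - \frac{1}{-44 + 15} = 8 - \frac{1}{-29} = 8 - - \frac{1}{29} = 8 + \frac{1}{29} = \frac{233}{29} \approx 8.0345$)
$X{\left(F \right)} = F^{2} - F$
$l{\left(h \right)} = \frac{233}{29} + h$ ($l{\left(h \right)} = h + \frac{233}{29} = \frac{233}{29} + h$)
$10 \left(w - 8\right) l{\left(X{\left(-7 \right)} \right)} = 10 \left(-4 - 8\right) \left(\frac{233}{29} - 7 \left(-1 - 7\right)\right) = 10 \left(-12\right) \left(\frac{233}{29} - -56\right) = - 120 \left(\frac{233}{29} + 56\right) = \left(-120\right) \frac{1857}{29} = - \frac{222840}{29}$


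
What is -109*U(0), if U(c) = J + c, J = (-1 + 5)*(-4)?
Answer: 1744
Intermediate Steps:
J = -16 (J = 4*(-4) = -16)
U(c) = -16 + c
-109*U(0) = -109*(-16 + 0) = -109*(-16) = 1744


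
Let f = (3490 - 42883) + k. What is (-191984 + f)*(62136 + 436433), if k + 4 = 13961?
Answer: -108398871980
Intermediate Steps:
k = 13957 (k = -4 + 13961 = 13957)
f = -25436 (f = (3490 - 42883) + 13957 = -39393 + 13957 = -25436)
(-191984 + f)*(62136 + 436433) = (-191984 - 25436)*(62136 + 436433) = -217420*498569 = -108398871980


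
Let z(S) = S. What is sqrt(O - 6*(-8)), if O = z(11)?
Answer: sqrt(59) ≈ 7.6811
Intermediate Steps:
O = 11
sqrt(O - 6*(-8)) = sqrt(11 - 6*(-8)) = sqrt(11 + 48) = sqrt(59)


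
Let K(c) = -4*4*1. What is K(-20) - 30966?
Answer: -30982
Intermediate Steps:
K(c) = -16 (K(c) = -16*1 = -16)
K(-20) - 30966 = -16 - 30966 = -30982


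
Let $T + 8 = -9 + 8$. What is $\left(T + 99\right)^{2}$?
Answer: $8100$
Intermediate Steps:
$T = -9$ ($T = -8 + \left(-9 + 8\right) = -8 - 1 = -9$)
$\left(T + 99\right)^{2} = \left(-9 + 99\right)^{2} = 90^{2} = 8100$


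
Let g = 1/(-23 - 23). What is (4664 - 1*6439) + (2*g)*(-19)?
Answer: -40806/23 ≈ -1774.2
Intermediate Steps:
g = -1/46 (g = 1/(-46) = -1/46 ≈ -0.021739)
(4664 - 1*6439) + (2*g)*(-19) = (4664 - 1*6439) + (2*(-1/46))*(-19) = (4664 - 6439) - 1/23*(-19) = -1775 + 19/23 = -40806/23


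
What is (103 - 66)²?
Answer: 1369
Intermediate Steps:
(103 - 66)² = 37² = 1369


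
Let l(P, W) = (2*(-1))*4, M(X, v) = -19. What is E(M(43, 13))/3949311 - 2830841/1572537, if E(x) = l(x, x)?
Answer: -3726628026949/2070145890669 ≈ -1.8002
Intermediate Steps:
l(P, W) = -8 (l(P, W) = -2*4 = -8)
E(x) = -8
E(M(43, 13))/3949311 - 2830841/1572537 = -8/3949311 - 2830841/1572537 = -3726628026949/2070145890669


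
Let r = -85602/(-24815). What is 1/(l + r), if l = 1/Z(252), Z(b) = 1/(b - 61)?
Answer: 24815/4825267 ≈ 0.0051427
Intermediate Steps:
Z(b) = 1/(-61 + b)
r = 85602/24815 (r = -85602*(-1/24815) = 85602/24815 ≈ 3.4496)
l = 191 (l = 1/(1/(-61 + 252)) = 1/(1/191) = 191)
1/(l + r) = 1/(191 + 85602/24815) = 1/(4825267/24815) = 24815/4825267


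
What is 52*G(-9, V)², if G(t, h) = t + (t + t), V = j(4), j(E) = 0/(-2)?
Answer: 37908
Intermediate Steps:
j(E) = 0 (j(E) = 0*(-½) = 0)
V = 0
G(t, h) = 3*t (G(t, h) = t + 2*t = 3*t)
52*G(-9, V)² = 52*(3*(-9))² = 52*(-27)² = 52*729 = 37908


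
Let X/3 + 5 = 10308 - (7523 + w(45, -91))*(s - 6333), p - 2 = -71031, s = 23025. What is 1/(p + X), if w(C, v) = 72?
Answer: -1/380367340 ≈ -2.6290e-9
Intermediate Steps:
p = -71029 (p = 2 - 71031 = -71029)
X = -380296311 (X = -15 + 3*(10308 - (7523 + 72)*(23025 - 6333)) = -15 + 3*(10308 - 7595*16692) = -15 + 3*(10308 - 1*126775740) = -15 + 3*(10308 - 126775740) = -15 + 3*(-126765432) = -15 - 380296296 = -380296311)
1/(p + X) = 1/(-71029 - 380296311) = 1/(-380367340) = -1/380367340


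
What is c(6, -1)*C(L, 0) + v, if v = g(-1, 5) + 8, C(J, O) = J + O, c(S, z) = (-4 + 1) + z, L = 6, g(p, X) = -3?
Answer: -19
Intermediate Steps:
c(S, z) = -3 + z
v = 5 (v = -3 + 8 = 5)
c(6, -1)*C(L, 0) + v = (-3 - 1)*(6 + 0) + 5 = -4*6 + 5 = -24 + 5 = -19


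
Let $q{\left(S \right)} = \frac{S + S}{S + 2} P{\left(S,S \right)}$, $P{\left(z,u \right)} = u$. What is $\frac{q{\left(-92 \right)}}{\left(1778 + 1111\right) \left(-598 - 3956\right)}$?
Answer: $\frac{184}{12870495} \approx 1.4296 \cdot 10^{-5}$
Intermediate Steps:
$q{\left(S \right)} = \frac{2 S^{2}}{2 + S}$ ($q{\left(S \right)} = \frac{S + S}{S + 2} S = \frac{2 S}{2 + S} S = \frac{2 S^{2}}{2 + S}$)
$\frac{q{\left(-92 \right)}}{\left(1778 + 1111\right) \left(-598 - 3956\right)} = \frac{2 \left(-92\right)^{2} \frac{1}{2 - 92}}{\left(1778 + 1111\right) \left(-598 - 3956\right)} = \frac{2 \cdot 8464 \frac{1}{-90}}{2889 \left(-4554\right)} = \frac{2 \cdot 8464 \left(- \frac{1}{90}\right)}{-13156506} = \left(- \frac{8464}{45}\right) \left(- \frac{1}{13156506}\right) = \frac{184}{12870495}$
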